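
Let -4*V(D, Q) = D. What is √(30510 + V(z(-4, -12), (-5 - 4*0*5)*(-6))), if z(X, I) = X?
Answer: √30511 ≈ 174.67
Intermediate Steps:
V(D, Q) = -D/4
√(30510 + V(z(-4, -12), (-5 - 4*0*5)*(-6))) = √(30510 - ¼*(-4)) = √(30510 + 1) = √30511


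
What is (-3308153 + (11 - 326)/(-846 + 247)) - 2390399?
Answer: -3413432333/599 ≈ -5.6986e+6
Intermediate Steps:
(-3308153 + (11 - 326)/(-846 + 247)) - 2390399 = (-3308153 - 315/(-599)) - 2390399 = (-3308153 - 315*(-1/599)) - 2390399 = (-3308153 + 315/599) - 2390399 = -1981583332/599 - 2390399 = -3413432333/599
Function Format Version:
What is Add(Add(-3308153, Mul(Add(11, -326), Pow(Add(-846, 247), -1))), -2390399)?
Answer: Rational(-3413432333, 599) ≈ -5.6986e+6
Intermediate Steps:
Add(Add(-3308153, Mul(Add(11, -326), Pow(Add(-846, 247), -1))), -2390399) = Add(Add(-3308153, Mul(-315, Pow(-599, -1))), -2390399) = Add(Add(-3308153, Mul(-315, Rational(-1, 599))), -2390399) = Add(Add(-3308153, Rational(315, 599)), -2390399) = Add(Rational(-1981583332, 599), -2390399) = Rational(-3413432333, 599)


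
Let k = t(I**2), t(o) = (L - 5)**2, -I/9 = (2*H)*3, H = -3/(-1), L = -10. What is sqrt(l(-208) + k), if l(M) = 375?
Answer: 10*sqrt(6) ≈ 24.495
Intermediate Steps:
H = 3 (H = -3*(-1) = 3)
I = -162 (I = -9*2*3*3 = -54*3 = -9*18 = -162)
t(o) = 225 (t(o) = (-10 - 5)**2 = (-15)**2 = 225)
k = 225
sqrt(l(-208) + k) = sqrt(375 + 225) = sqrt(600) = 10*sqrt(6)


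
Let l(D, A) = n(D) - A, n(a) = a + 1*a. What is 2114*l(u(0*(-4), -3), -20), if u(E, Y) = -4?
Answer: 25368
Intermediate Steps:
n(a) = 2*a (n(a) = a + a = 2*a)
l(D, A) = -A + 2*D (l(D, A) = 2*D - A = -A + 2*D)
2114*l(u(0*(-4), -3), -20) = 2114*(-1*(-20) + 2*(-4)) = 2114*(20 - 8) = 2114*12 = 25368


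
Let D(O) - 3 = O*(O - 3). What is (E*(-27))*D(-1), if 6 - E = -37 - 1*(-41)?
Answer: -378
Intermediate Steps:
D(O) = 3 + O*(-3 + O) (D(O) = 3 + O*(O - 3) = 3 + O*(-3 + O))
E = 2 (E = 6 - (-37 - 1*(-41)) = 6 - (-37 + 41) = 6 - 1*4 = 6 - 4 = 2)
(E*(-27))*D(-1) = (2*(-27))*(3 + (-1)**2 - 3*(-1)) = -54*(3 + 1 + 3) = -54*7 = -378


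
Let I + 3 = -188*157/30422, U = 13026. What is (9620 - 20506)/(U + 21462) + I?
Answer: -1124175877/262298484 ≈ -4.2859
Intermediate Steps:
I = -60391/15211 (I = -3 - 188*157/30422 = -3 - 29516*1/30422 = -3 - 14758/15211 = -60391/15211 ≈ -3.9702)
(9620 - 20506)/(U + 21462) + I = (9620 - 20506)/(13026 + 21462) - 60391/15211 = -10886/34488 - 60391/15211 = -10886*1/34488 - 60391/15211 = -5443/17244 - 60391/15211 = -1124175877/262298484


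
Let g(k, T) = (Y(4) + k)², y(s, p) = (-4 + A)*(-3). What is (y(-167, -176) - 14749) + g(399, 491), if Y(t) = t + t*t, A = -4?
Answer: 160836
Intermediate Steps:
Y(t) = t + t²
y(s, p) = 24 (y(s, p) = (-4 - 4)*(-3) = -8*(-3) = 24)
g(k, T) = (20 + k)² (g(k, T) = (4*(1 + 4) + k)² = (4*5 + k)² = (20 + k)²)
(y(-167, -176) - 14749) + g(399, 491) = (24 - 14749) + (20 + 399)² = -14725 + 419² = -14725 + 175561 = 160836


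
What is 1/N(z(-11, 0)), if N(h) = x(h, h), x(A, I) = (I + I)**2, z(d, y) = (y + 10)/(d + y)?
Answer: 121/400 ≈ 0.30250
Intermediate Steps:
z(d, y) = (10 + y)/(d + y)
x(A, I) = 4*I**2 (x(A, I) = (2*I)**2 = 4*I**2)
N(h) = 4*h**2
1/N(z(-11, 0)) = 1/(4*((10 + 0)/(-11 + 0))**2) = 1/(4*(10/(-11))**2) = 1/(4*(-1/11*10)**2) = 1/(4*(-10/11)**2) = 1/(4*(100/121)) = 1/(400/121) = 121/400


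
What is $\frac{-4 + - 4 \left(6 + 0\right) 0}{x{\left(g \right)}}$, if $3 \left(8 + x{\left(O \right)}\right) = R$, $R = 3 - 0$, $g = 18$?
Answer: $\frac{4}{7} \approx 0.57143$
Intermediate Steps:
$R = 3$ ($R = 3 + 0 = 3$)
$x{\left(O \right)} = -7$ ($x{\left(O \right)} = -8 + \frac{1}{3} \cdot 3 = -8 + 1 = -7$)
$\frac{-4 + - 4 \left(6 + 0\right) 0}{x{\left(g \right)}} = \frac{-4 + - 4 \left(6 + 0\right) 0}{-7} = \left(-4 + \left(-4\right) 6 \cdot 0\right) \left(- \frac{1}{7}\right) = \left(-4 - 0\right) \left(- \frac{1}{7}\right) = \left(-4 + 0\right) \left(- \frac{1}{7}\right) = \left(-4\right) \left(- \frac{1}{7}\right) = \frac{4}{7}$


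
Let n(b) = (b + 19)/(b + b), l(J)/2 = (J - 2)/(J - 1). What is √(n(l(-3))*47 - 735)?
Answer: 73*I*√10/10 ≈ 23.085*I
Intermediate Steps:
l(J) = 2*(-2 + J)/(-1 + J) (l(J) = 2*((J - 2)/(J - 1)) = 2*((-2 + J)/(-1 + J)) = 2*(-2 + J)/(-1 + J))
n(b) = (19 + b)/(2*b) (n(b) = (19 + b)/((2*b)) = (19 + b)*(1/(2*b)) = (19 + b)/(2*b))
√(n(l(-3))*47 - 735) = √(((19 + 2*(-2 - 3)/(-1 - 3))/(2*((2*(-2 - 3)/(-1 - 3)))))*47 - 735) = √(((19 + 2*(-5)/(-4))/(2*((2*(-5)/(-4)))))*47 - 735) = √(((19 + 2*(-¼)*(-5))/(2*((2*(-¼)*(-5)))))*47 - 735) = √(((19 + 5/2)/(2*(5/2)))*47 - 735) = √(((½)*(⅖)*(43/2))*47 - 735) = √((43/10)*47 - 735) = √(2021/10 - 735) = √(-5329/10) = 73*I*√10/10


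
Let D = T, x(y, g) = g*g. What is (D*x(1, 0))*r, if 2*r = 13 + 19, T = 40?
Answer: 0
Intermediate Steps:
x(y, g) = g²
r = 16 (r = (13 + 19)/2 = (½)*32 = 16)
D = 40
(D*x(1, 0))*r = (40*0²)*16 = (40*0)*16 = 0*16 = 0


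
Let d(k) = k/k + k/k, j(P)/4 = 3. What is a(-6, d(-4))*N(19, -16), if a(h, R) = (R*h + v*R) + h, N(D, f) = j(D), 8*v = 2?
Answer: -210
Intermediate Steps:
v = 1/4 (v = (1/8)*2 = 1/4 ≈ 0.25000)
j(P) = 12 (j(P) = 4*3 = 12)
N(D, f) = 12
d(k) = 2 (d(k) = 1 + 1 = 2)
a(h, R) = h + R/4 + R*h (a(h, R) = (R*h + R/4) + h = (R/4 + R*h) + h = h + R/4 + R*h)
a(-6, d(-4))*N(19, -16) = (-6 + (1/4)*2 + 2*(-6))*12 = (-6 + 1/2 - 12)*12 = -35/2*12 = -210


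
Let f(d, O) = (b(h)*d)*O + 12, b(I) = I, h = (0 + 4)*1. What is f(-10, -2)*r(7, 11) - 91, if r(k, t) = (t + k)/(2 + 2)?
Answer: 323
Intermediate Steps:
h = 4 (h = 4*1 = 4)
r(k, t) = k/4 + t/4 (r(k, t) = (k + t)/4 = (k + t)*(¼) = k/4 + t/4)
f(d, O) = 12 + 4*O*d (f(d, O) = (4*d)*O + 12 = 4*O*d + 12 = 12 + 4*O*d)
f(-10, -2)*r(7, 11) - 91 = (12 + 4*(-2)*(-10))*((¼)*7 + (¼)*11) - 91 = (12 + 80)*(7/4 + 11/4) - 91 = 92*(9/2) - 91 = 414 - 91 = 323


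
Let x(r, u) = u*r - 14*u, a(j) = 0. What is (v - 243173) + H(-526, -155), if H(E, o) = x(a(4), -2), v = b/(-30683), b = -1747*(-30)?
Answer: -7460470445/30683 ≈ -2.4315e+5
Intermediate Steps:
b = 52410
v = -52410/30683 (v = 52410/(-30683) = 52410*(-1/30683) = -52410/30683 ≈ -1.7081)
x(r, u) = -14*u + r*u (x(r, u) = r*u - 14*u = -14*u + r*u)
H(E, o) = 28 (H(E, o) = -2*(-14 + 0) = -2*(-14) = 28)
(v - 243173) + H(-526, -155) = (-52410/30683 - 243173) + 28 = -7461329569/30683 + 28 = -7460470445/30683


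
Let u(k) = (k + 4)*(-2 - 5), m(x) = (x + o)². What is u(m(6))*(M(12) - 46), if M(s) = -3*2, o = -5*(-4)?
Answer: 247520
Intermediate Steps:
o = 20
m(x) = (20 + x)² (m(x) = (x + 20)² = (20 + x)²)
M(s) = -6
u(k) = -28 - 7*k (u(k) = (4 + k)*(-7) = -28 - 7*k)
u(m(6))*(M(12) - 46) = (-28 - 7*(20 + 6)²)*(-6 - 46) = (-28 - 7*26²)*(-52) = (-28 - 7*676)*(-52) = (-28 - 4732)*(-52) = -4760*(-52) = 247520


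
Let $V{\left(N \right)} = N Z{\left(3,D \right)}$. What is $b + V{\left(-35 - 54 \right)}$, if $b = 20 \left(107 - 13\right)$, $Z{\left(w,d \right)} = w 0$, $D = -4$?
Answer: $1880$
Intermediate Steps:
$Z{\left(w,d \right)} = 0$
$b = 1880$ ($b = 20 \cdot 94 = 1880$)
$V{\left(N \right)} = 0$ ($V{\left(N \right)} = N 0 = 0$)
$b + V{\left(-35 - 54 \right)} = 1880 + 0 = 1880$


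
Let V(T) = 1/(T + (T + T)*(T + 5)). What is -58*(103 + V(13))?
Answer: -2873552/481 ≈ -5974.1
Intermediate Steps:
V(T) = 1/(T + 2*T*(5 + T)) (V(T) = 1/(T + (2*T)*(5 + T)) = 1/(T + 2*T*(5 + T)))
-58*(103 + V(13)) = -58*(103 + 1/(13*(11 + 2*13))) = -58*(103 + 1/(13*(11 + 26))) = -58*(103 + (1/13)/37) = -58*(103 + (1/13)*(1/37)) = -58*(103 + 1/481) = -58*49544/481 = -2873552/481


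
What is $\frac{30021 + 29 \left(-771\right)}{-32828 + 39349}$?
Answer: $\frac{7662}{6521} \approx 1.175$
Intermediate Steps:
$\frac{30021 + 29 \left(-771\right)}{-32828 + 39349} = \frac{30021 - 22359}{6521} = 7662 \cdot \frac{1}{6521} = \frac{7662}{6521}$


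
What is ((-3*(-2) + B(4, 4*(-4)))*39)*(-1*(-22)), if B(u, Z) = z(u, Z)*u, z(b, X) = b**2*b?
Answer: 224796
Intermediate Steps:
z(b, X) = b**3
B(u, Z) = u**4 (B(u, Z) = u**3*u = u**4)
((-3*(-2) + B(4, 4*(-4)))*39)*(-1*(-22)) = ((-3*(-2) + 4**4)*39)*(-1*(-22)) = ((6 + 256)*39)*22 = (262*39)*22 = 10218*22 = 224796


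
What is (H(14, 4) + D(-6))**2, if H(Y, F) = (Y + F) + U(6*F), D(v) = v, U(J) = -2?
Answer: 100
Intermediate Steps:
H(Y, F) = -2 + F + Y (H(Y, F) = (Y + F) - 2 = (F + Y) - 2 = -2 + F + Y)
(H(14, 4) + D(-6))**2 = ((-2 + 4 + 14) - 6)**2 = (16 - 6)**2 = 10**2 = 100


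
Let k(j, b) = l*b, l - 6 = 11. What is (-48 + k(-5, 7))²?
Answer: 5041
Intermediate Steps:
l = 17 (l = 6 + 11 = 17)
k(j, b) = 17*b
(-48 + k(-5, 7))² = (-48 + 17*7)² = (-48 + 119)² = 71² = 5041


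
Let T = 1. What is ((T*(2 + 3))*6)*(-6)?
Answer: -180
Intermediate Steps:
((T*(2 + 3))*6)*(-6) = ((1*(2 + 3))*6)*(-6) = ((1*5)*6)*(-6) = (5*6)*(-6) = 30*(-6) = -180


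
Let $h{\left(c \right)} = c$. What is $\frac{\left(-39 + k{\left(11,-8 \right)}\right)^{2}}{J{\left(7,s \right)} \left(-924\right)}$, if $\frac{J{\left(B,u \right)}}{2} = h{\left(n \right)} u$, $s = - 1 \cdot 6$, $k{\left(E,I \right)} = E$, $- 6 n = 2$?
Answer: $- \frac{7}{33} \approx -0.21212$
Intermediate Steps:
$n = - \frac{1}{3}$ ($n = \left(- \frac{1}{6}\right) 2 = - \frac{1}{3} \approx -0.33333$)
$s = -6$ ($s = \left(-1\right) 6 = -6$)
$J{\left(B,u \right)} = - \frac{2 u}{3}$ ($J{\left(B,u \right)} = 2 \left(- \frac{u}{3}\right) = - \frac{2 u}{3}$)
$\frac{\left(-39 + k{\left(11,-8 \right)}\right)^{2}}{J{\left(7,s \right)} \left(-924\right)} = \frac{\left(-39 + 11\right)^{2}}{\left(- \frac{2}{3}\right) \left(-6\right) \left(-924\right)} = \frac{\left(-28\right)^{2}}{4 \left(-924\right)} = \frac{784}{-3696} = 784 \left(- \frac{1}{3696}\right) = - \frac{7}{33}$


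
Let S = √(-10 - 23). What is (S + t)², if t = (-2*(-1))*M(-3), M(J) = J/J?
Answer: (2 + I*√33)² ≈ -29.0 + 22.978*I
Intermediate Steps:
M(J) = 1
S = I*√33 (S = √(-33) = I*√33 ≈ 5.7446*I)
t = 2 (t = -2*(-1)*1 = 2*1 = 2)
(S + t)² = (I*√33 + 2)² = (2 + I*√33)²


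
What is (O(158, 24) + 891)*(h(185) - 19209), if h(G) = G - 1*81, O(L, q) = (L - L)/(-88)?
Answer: -17022555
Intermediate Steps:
O(L, q) = 0 (O(L, q) = 0*(-1/88) = 0)
h(G) = -81 + G (h(G) = G - 81 = -81 + G)
(O(158, 24) + 891)*(h(185) - 19209) = (0 + 891)*((-81 + 185) - 19209) = 891*(104 - 19209) = 891*(-19105) = -17022555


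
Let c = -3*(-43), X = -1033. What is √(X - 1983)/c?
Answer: 2*I*√754/129 ≈ 0.42572*I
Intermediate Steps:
c = 129
√(X - 1983)/c = √(-1033 - 1983)/129 = √(-3016)*(1/129) = (2*I*√754)*(1/129) = 2*I*√754/129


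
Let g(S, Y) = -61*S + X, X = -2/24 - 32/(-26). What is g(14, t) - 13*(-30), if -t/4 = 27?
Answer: -72205/156 ≈ -462.85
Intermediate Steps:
t = -108 (t = -4*27 = -108)
X = 179/156 (X = -2*1/24 - 32*(-1/26) = -1/12 + 16/13 = 179/156 ≈ 1.1474)
g(S, Y) = 179/156 - 61*S (g(S, Y) = -61*S + 179/156 = 179/156 - 61*S)
g(14, t) - 13*(-30) = (179/156 - 61*14) - 13*(-30) = (179/156 - 854) - 1*(-390) = -133045/156 + 390 = -72205/156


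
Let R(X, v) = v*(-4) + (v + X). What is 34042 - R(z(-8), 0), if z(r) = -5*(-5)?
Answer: 34017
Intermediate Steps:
z(r) = 25
R(X, v) = X - 3*v (R(X, v) = -4*v + (X + v) = X - 3*v)
34042 - R(z(-8), 0) = 34042 - (25 - 3*0) = 34042 - (25 + 0) = 34042 - 1*25 = 34042 - 25 = 34017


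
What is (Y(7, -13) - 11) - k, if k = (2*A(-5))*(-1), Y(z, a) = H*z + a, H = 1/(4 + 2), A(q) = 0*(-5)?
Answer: -137/6 ≈ -22.833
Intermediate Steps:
A(q) = 0
H = ⅙ (H = 1/6 = ⅙ ≈ 0.16667)
Y(z, a) = a + z/6 (Y(z, a) = z/6 + a = a + z/6)
k = 0 (k = (2*0)*(-1) = 0*(-1) = 0)
(Y(7, -13) - 11) - k = ((-13 + (⅙)*7) - 11) - 1*0 = ((-13 + 7/6) - 11) + 0 = (-71/6 - 11) + 0 = -137/6 + 0 = -137/6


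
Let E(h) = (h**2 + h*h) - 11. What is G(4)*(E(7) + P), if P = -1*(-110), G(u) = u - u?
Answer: 0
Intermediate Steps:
G(u) = 0
P = 110
E(h) = -11 + 2*h**2 (E(h) = (h**2 + h**2) - 11 = 2*h**2 - 11 = -11 + 2*h**2)
G(4)*(E(7) + P) = 0*((-11 + 2*7**2) + 110) = 0*((-11 + 2*49) + 110) = 0*((-11 + 98) + 110) = 0*(87 + 110) = 0*197 = 0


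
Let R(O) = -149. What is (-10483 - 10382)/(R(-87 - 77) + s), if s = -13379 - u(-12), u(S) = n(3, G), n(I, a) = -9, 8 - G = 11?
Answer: 20865/13519 ≈ 1.5434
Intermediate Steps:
G = -3 (G = 8 - 1*11 = 8 - 11 = -3)
u(S) = -9
s = -13370 (s = -13379 - 1*(-9) = -13379 + 9 = -13370)
(-10483 - 10382)/(R(-87 - 77) + s) = (-10483 - 10382)/(-149 - 13370) = -20865/(-13519) = -20865*(-1/13519) = 20865/13519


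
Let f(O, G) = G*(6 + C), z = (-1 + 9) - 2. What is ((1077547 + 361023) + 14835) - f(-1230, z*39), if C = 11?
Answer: 1449427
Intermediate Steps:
z = 6 (z = 8 - 2 = 6)
f(O, G) = 17*G (f(O, G) = G*(6 + 11) = G*17 = 17*G)
((1077547 + 361023) + 14835) - f(-1230, z*39) = ((1077547 + 361023) + 14835) - 17*6*39 = (1438570 + 14835) - 17*234 = 1453405 - 1*3978 = 1453405 - 3978 = 1449427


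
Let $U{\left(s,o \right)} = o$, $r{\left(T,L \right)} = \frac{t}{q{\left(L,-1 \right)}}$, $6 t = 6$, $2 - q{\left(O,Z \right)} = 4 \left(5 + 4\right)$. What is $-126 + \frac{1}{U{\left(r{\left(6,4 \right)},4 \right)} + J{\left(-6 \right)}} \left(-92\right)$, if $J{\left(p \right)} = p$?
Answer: $-80$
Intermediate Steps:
$q{\left(O,Z \right)} = -34$ ($q{\left(O,Z \right)} = 2 - 4 \left(5 + 4\right) = 2 - 4 \cdot 9 = 2 - 36 = -34$)
$t = 1$ ($t = \frac{1}{6} \cdot 6 = 1$)
$r{\left(T,L \right)} = - \frac{1}{34}$ ($r{\left(T,L \right)} = 1 \frac{1}{-34} = 1 \left(- \frac{1}{34}\right) = - \frac{1}{34}$)
$-126 + \frac{1}{U{\left(r{\left(6,4 \right)},4 \right)} + J{\left(-6 \right)}} \left(-92\right) = -126 + \frac{1}{4 - 6} \left(-92\right) = -126 + \frac{1}{-2} \left(-92\right) = -126 - -46 = -126 + 46 = -80$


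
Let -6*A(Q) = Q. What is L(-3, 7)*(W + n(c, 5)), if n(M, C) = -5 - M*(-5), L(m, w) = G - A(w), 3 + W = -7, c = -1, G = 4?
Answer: -310/3 ≈ -103.33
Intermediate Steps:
A(Q) = -Q/6
W = -10 (W = -3 - 7 = -10)
L(m, w) = 4 + w/6 (L(m, w) = 4 - (-1)*w/6 = 4 + w/6)
n(M, C) = -5 + 5*M (n(M, C) = -5 - (-5)*M = -5 + 5*M)
L(-3, 7)*(W + n(c, 5)) = (4 + (⅙)*7)*(-10 + (-5 + 5*(-1))) = (4 + 7/6)*(-10 + (-5 - 5)) = 31*(-10 - 10)/6 = (31/6)*(-20) = -310/3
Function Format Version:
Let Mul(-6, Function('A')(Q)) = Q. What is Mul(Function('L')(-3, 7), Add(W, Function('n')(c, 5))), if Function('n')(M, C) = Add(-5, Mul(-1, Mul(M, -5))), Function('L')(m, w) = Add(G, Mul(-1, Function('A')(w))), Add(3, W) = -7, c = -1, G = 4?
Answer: Rational(-310, 3) ≈ -103.33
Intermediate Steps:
Function('A')(Q) = Mul(Rational(-1, 6), Q)
W = -10 (W = Add(-3, -7) = -10)
Function('L')(m, w) = Add(4, Mul(Rational(1, 6), w)) (Function('L')(m, w) = Add(4, Mul(-1, Mul(Rational(-1, 6), w))) = Add(4, Mul(Rational(1, 6), w)))
Function('n')(M, C) = Add(-5, Mul(5, M)) (Function('n')(M, C) = Add(-5, Mul(-1, Mul(-5, M))) = Add(-5, Mul(5, M)))
Mul(Function('L')(-3, 7), Add(W, Function('n')(c, 5))) = Mul(Add(4, Mul(Rational(1, 6), 7)), Add(-10, Add(-5, Mul(5, -1)))) = Mul(Add(4, Rational(7, 6)), Add(-10, Add(-5, -5))) = Mul(Rational(31, 6), Add(-10, -10)) = Mul(Rational(31, 6), -20) = Rational(-310, 3)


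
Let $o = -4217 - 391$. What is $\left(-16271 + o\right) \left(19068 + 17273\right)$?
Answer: $-758763739$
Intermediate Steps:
$o = -4608$
$\left(-16271 + o\right) \left(19068 + 17273\right) = \left(-16271 - 4608\right) \left(19068 + 17273\right) = \left(-20879\right) 36341 = -758763739$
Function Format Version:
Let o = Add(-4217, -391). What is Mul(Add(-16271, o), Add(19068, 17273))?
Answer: -758763739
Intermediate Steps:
o = -4608
Mul(Add(-16271, o), Add(19068, 17273)) = Mul(Add(-16271, -4608), Add(19068, 17273)) = Mul(-20879, 36341) = -758763739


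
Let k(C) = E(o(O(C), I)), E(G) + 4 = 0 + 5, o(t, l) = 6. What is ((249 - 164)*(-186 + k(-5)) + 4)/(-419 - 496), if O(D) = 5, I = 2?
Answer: 15721/915 ≈ 17.181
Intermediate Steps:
E(G) = 1 (E(G) = -4 + (0 + 5) = -4 + 5 = 1)
k(C) = 1
((249 - 164)*(-186 + k(-5)) + 4)/(-419 - 496) = ((249 - 164)*(-186 + 1) + 4)/(-419 - 496) = (85*(-185) + 4)/(-915) = (-15725 + 4)*(-1/915) = -15721*(-1/915) = 15721/915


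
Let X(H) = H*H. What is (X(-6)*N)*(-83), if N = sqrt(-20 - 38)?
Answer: -2988*I*sqrt(58) ≈ -22756.0*I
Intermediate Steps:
X(H) = H**2
N = I*sqrt(58) (N = sqrt(-58) = I*sqrt(58) ≈ 7.6158*I)
(X(-6)*N)*(-83) = ((-6)**2*(I*sqrt(58)))*(-83) = (36*(I*sqrt(58)))*(-83) = (36*I*sqrt(58))*(-83) = -2988*I*sqrt(58)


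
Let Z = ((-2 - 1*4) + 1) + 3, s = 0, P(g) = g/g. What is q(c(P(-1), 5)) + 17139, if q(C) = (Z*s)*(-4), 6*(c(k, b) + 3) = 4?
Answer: 17139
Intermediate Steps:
P(g) = 1
c(k, b) = -7/3 (c(k, b) = -3 + (⅙)*4 = -3 + ⅔ = -7/3)
Z = -2 (Z = ((-2 - 4) + 1) + 3 = (-6 + 1) + 3 = -5 + 3 = -2)
q(C) = 0 (q(C) = -2*0*(-4) = 0*(-4) = 0)
q(c(P(-1), 5)) + 17139 = 0 + 17139 = 17139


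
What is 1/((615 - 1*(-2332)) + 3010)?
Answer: 1/5957 ≈ 0.00016787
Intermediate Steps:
1/((615 - 1*(-2332)) + 3010) = 1/((615 + 2332) + 3010) = 1/(2947 + 3010) = 1/5957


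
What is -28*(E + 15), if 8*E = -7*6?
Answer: -273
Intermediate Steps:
E = -21/4 (E = (-7*6)/8 = (⅛)*(-42) = -21/4 ≈ -5.2500)
-28*(E + 15) = -28*(-21/4 + 15) = -28*39/4 = -273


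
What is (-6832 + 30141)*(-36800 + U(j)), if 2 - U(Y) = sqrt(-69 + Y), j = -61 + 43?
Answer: -857724582 - 23309*I*sqrt(87) ≈ -8.5772e+8 - 2.1741e+5*I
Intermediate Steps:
j = -18
U(Y) = 2 - sqrt(-69 + Y)
(-6832 + 30141)*(-36800 + U(j)) = (-6832 + 30141)*(-36800 + (2 - sqrt(-69 - 18))) = 23309*(-36800 + (2 - sqrt(-87))) = 23309*(-36800 + (2 - I*sqrt(87))) = 23309*(-36798 - I*sqrt(87)) = -857724582 - 23309*I*sqrt(87)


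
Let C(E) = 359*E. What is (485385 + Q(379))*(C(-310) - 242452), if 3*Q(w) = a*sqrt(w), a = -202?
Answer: -171701060670 + 23818628*sqrt(379) ≈ -1.7124e+11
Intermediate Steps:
Q(w) = -202*sqrt(w)/3 (Q(w) = (-202*sqrt(w))/3 = -202*sqrt(w)/3)
(485385 + Q(379))*(C(-310) - 242452) = (485385 - 202*sqrt(379)/3)*(359*(-310) - 242452) = (485385 - 202*sqrt(379)/3)*(-111290 - 242452) = (485385 - 202*sqrt(379)/3)*(-353742) = -171701060670 + 23818628*sqrt(379)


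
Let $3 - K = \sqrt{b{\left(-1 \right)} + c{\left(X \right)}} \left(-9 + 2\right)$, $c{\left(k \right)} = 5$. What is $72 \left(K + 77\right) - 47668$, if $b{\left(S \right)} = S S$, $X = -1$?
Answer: $-41908 + 504 \sqrt{6} \approx -40673.0$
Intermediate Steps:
$b{\left(S \right)} = S^{2}$
$K = 3 + 7 \sqrt{6}$ ($K = 3 - \sqrt{\left(-1\right)^{2} + 5} \left(-9 + 2\right) = 3 - \sqrt{1 + 5} \left(-7\right) = 3 - \sqrt{6} \left(-7\right) = 3 - - 7 \sqrt{6} = 3 + 7 \sqrt{6} \approx 20.146$)
$72 \left(K + 77\right) - 47668 = 72 \left(\left(3 + 7 \sqrt{6}\right) + 77\right) - 47668 = 72 \left(80 + 7 \sqrt{6}\right) - 47668 = \left(5760 + 504 \sqrt{6}\right) - 47668 = -41908 + 504 \sqrt{6}$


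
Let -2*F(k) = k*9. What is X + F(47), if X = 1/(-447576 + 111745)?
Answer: -142056515/671662 ≈ -211.50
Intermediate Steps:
F(k) = -9*k/2 (F(k) = -k*9/2 = -9*k/2)
X = -1/335831 (X = 1/(-335831) = -1/335831 ≈ -2.9777e-6)
X + F(47) = -1/335831 - 9/2*47 = -1/335831 - 423/2 = -142056515/671662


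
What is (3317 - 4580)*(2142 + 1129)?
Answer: -4131273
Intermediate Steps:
(3317 - 4580)*(2142 + 1129) = -1263*3271 = -4131273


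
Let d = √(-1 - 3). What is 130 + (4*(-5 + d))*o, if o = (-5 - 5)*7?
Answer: 1530 - 560*I ≈ 1530.0 - 560.0*I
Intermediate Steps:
o = -70 (o = -10*7 = -70)
d = 2*I (d = √(-4) = 2*I ≈ 2.0*I)
130 + (4*(-5 + d))*o = 130 + (4*(-5 + 2*I))*(-70) = 130 + (-20 + 8*I)*(-70) = 130 + (1400 - 560*I) = 1530 - 560*I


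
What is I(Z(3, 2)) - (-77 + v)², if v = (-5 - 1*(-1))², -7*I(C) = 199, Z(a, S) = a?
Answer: -26246/7 ≈ -3749.4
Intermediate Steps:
I(C) = -199/7 (I(C) = -⅐*199 = -199/7)
v = 16 (v = (-5 + 1)² = (-4)² = 16)
I(Z(3, 2)) - (-77 + v)² = -199/7 - (-77 + 16)² = -199/7 - 1*(-61)² = -199/7 - 1*3721 = -199/7 - 3721 = -26246/7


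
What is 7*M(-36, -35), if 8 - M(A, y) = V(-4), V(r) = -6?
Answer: 98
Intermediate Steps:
M(A, y) = 14 (M(A, y) = 8 - 1*(-6) = 8 + 6 = 14)
7*M(-36, -35) = 7*14 = 98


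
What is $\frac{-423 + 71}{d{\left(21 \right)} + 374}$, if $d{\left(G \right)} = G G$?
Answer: $- \frac{352}{815} \approx -0.4319$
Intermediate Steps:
$d{\left(G \right)} = G^{2}$
$\frac{-423 + 71}{d{\left(21 \right)} + 374} = \frac{-423 + 71}{21^{2} + 374} = - \frac{352}{441 + 374} = - \frac{352}{815}$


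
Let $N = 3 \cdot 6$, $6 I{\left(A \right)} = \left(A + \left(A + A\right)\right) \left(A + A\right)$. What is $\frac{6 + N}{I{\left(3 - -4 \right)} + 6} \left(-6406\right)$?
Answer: $- \frac{153744}{55} \approx -2795.3$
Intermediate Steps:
$I{\left(A \right)} = A^{2}$ ($I{\left(A \right)} = \frac{\left(A + \left(A + A\right)\right) \left(A + A\right)}{6} = \frac{\left(A + 2 A\right) 2 A}{6} = \frac{3 A 2 A}{6} = \frac{6 A^{2}}{6} = A^{2}$)
$N = 18$
$\frac{6 + N}{I{\left(3 - -4 \right)} + 6} \left(-6406\right) = \frac{6 + 18}{\left(3 - -4\right)^{2} + 6} \left(-6406\right) = \frac{24}{\left(3 + 4\right)^{2} + 6} \left(-6406\right) = \frac{24}{7^{2} + 6} \left(-6406\right) = \frac{24}{49 + 6} \left(-6406\right) = \frac{24}{55} \left(-6406\right) = - \frac{153744}{55}$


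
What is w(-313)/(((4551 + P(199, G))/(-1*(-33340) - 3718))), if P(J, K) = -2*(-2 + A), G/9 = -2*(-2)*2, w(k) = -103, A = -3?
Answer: -3051066/4561 ≈ -668.95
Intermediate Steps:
G = 72 (G = 9*(-2*(-2)*2) = 9*(4*2) = 9*8 = 72)
P(J, K) = 10 (P(J, K) = -2*(-2 - 3) = -2*(-5) = 10)
w(-313)/(((4551 + P(199, G))/(-1*(-33340) - 3718))) = -103*(-1*(-33340) - 3718)/(4551 + 10) = -103/(4561/(33340 - 3718)) = -103/(4561/29622) = -103/(4561*(1/29622)) = -103/4561/29622 = -103*29622/4561 = -3051066/4561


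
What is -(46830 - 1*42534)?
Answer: -4296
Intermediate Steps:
-(46830 - 1*42534) = -(46830 - 42534) = -1*4296 = -4296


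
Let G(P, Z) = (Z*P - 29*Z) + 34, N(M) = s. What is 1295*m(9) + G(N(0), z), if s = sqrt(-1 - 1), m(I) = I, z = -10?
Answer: 11979 - 10*I*sqrt(2) ≈ 11979.0 - 14.142*I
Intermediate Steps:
s = I*sqrt(2) (s = sqrt(-2) = I*sqrt(2) ≈ 1.4142*I)
N(M) = I*sqrt(2)
G(P, Z) = 34 - 29*Z + P*Z (G(P, Z) = (P*Z - 29*Z) + 34 = (-29*Z + P*Z) + 34 = 34 - 29*Z + P*Z)
1295*m(9) + G(N(0), z) = 1295*9 + (34 - 29*(-10) + (I*sqrt(2))*(-10)) = 11655 + (34 + 290 - 10*I*sqrt(2)) = 11655 + (324 - 10*I*sqrt(2)) = 11979 - 10*I*sqrt(2)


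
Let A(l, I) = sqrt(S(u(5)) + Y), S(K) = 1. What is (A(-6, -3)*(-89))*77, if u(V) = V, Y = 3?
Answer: -13706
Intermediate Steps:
A(l, I) = 2 (A(l, I) = sqrt(1 + 3) = sqrt(4) = 2)
(A(-6, -3)*(-89))*77 = (2*(-89))*77 = -178*77 = -13706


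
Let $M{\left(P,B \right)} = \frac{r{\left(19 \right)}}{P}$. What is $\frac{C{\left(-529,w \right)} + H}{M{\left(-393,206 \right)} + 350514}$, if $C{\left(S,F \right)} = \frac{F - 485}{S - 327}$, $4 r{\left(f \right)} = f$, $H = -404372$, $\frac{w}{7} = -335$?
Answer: $- \frac{68016431793}{58957854823} \approx -1.1536$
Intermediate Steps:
$w = -2345$ ($w = 7 \left(-335\right) = -2345$)
$r{\left(f \right)} = \frac{f}{4}$
$M{\left(P,B \right)} = \frac{19}{4 P}$ ($M{\left(P,B \right)} = \frac{\frac{1}{4} \cdot 19}{P} = \frac{19}{4 P}$)
$C{\left(S,F \right)} = \frac{-485 + F}{-327 + S}$
$\frac{C{\left(-529,w \right)} + H}{M{\left(-393,206 \right)} + 350514} = \frac{\frac{-485 - 2345}{-327 - 529} - 404372}{\frac{19}{4 \left(-393\right)} + 350514} = \frac{\frac{1}{-856} \left(-2830\right) - 404372}{\frac{19}{4} \left(- \frac{1}{393}\right) + 350514} = \frac{\left(- \frac{1}{856}\right) \left(-2830\right) - 404372}{- \frac{19}{1572} + 350514} = \frac{\frac{1415}{428} - 404372}{\frac{551007989}{1572}} = \left(- \frac{173069801}{428}\right) \frac{1572}{551007989} = - \frac{68016431793}{58957854823}$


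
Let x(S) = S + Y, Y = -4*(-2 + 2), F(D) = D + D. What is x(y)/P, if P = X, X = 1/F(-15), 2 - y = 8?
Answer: 180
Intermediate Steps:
F(D) = 2*D
y = -6 (y = 2 - 1*8 = 2 - 8 = -6)
Y = 0 (Y = -4*0 = 0)
X = -1/30 (X = 1/(2*(-15)) = 1/(-30) = -1/30 ≈ -0.033333)
P = -1/30 ≈ -0.033333
x(S) = S (x(S) = S + 0 = S)
x(y)/P = -6/(-1/30) = -6*(-30) = 180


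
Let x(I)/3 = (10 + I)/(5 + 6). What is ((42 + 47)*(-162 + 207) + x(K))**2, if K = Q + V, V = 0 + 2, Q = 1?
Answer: 1944280836/121 ≈ 1.6068e+7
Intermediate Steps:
V = 2
K = 3 (K = 1 + 2 = 3)
x(I) = 30/11 + 3*I/11 (x(I) = 3*((10 + I)/(5 + 6)) = 3*((10 + I)/11) = 3*((10 + I)*(1/11)) = 3*(10/11 + I/11) = 30/11 + 3*I/11)
((42 + 47)*(-162 + 207) + x(K))**2 = ((42 + 47)*(-162 + 207) + (30/11 + (3/11)*3))**2 = (89*45 + (30/11 + 9/11))**2 = (4005 + 39/11)**2 = (44094/11)**2 = 1944280836/121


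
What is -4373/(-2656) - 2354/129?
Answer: -5688107/342624 ≈ -16.602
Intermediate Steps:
-4373/(-2656) - 2354/129 = -4373*(-1/2656) - 2354*1/129 = 4373/2656 - 2354/129 = -5688107/342624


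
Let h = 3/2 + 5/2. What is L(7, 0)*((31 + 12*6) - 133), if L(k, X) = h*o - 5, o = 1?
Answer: 30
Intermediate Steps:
h = 4 (h = 3*(1/2) + 5*(1/2) = 3/2 + 5/2 = 4)
L(k, X) = -1 (L(k, X) = 4*1 - 5 = 4 - 5 = -1)
L(7, 0)*((31 + 12*6) - 133) = -((31 + 12*6) - 133) = -((31 + 72) - 133) = -(103 - 133) = -1*(-30) = 30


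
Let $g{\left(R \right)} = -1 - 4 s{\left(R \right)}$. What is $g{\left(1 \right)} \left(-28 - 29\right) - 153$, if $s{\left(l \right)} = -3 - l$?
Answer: $-1008$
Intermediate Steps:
$g{\left(R \right)} = 11 + 4 R$ ($g{\left(R \right)} = -1 - 4 \left(-3 - R\right) = -1 + \left(12 + 4 R\right) = 11 + 4 R$)
$g{\left(1 \right)} \left(-28 - 29\right) - 153 = \left(11 + 4 \cdot 1\right) \left(-28 - 29\right) - 153 = \left(11 + 4\right) \left(-28 - 29\right) - 153 = 15 \left(-57\right) - 153 = -855 - 153 = -1008$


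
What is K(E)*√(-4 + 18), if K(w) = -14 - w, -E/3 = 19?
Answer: 43*√14 ≈ 160.89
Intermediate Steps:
E = -57 (E = -3*19 = -57)
K(E)*√(-4 + 18) = (-14 - 1*(-57))*√(-4 + 18) = (-14 + 57)*√14 = 43*√14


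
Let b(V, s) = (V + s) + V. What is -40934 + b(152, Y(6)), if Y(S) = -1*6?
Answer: -40636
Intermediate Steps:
Y(S) = -6
b(V, s) = s + 2*V
-40934 + b(152, Y(6)) = -40934 + (-6 + 2*152) = -40934 + (-6 + 304) = -40934 + 298 = -40636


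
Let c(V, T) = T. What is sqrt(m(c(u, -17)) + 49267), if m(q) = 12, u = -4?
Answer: sqrt(49279) ≈ 221.99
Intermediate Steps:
sqrt(m(c(u, -17)) + 49267) = sqrt(12 + 49267) = sqrt(49279)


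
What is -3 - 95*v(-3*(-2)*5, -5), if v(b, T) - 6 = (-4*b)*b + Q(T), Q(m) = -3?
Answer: 341712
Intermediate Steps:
v(b, T) = 3 - 4*b**2 (v(b, T) = 6 + ((-4*b)*b - 3) = 6 + (-4*b**2 - 3) = 6 + (-3 - 4*b**2) = 3 - 4*b**2)
-3 - 95*v(-3*(-2)*5, -5) = -3 - 95*(3 - 4*(-3*(-2)*5)**2) = -3 - 95*(3 - 4*(6*5)**2) = -3 - 95*(3 - 4*30**2) = -3 - 95*(3 - 4*900) = -3 - 95*(3 - 3600) = -3 - 95*(-3597) = -3 + 341715 = 341712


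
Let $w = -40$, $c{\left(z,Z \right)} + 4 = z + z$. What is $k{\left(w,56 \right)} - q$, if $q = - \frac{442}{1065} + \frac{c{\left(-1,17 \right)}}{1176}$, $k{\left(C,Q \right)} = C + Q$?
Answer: $\frac{3427537}{208740} \approx 16.42$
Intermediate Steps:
$c{\left(z,Z \right)} = -4 + 2 z$ ($c{\left(z,Z \right)} = -4 + \left(z + z\right) = -4 + 2 z$)
$q = - \frac{87697}{208740}$ ($q = - \frac{442}{1065} + \frac{-4 + 2 \left(-1\right)}{1176} = \left(-442\right) \frac{1}{1065} + \left(-4 - 2\right) \frac{1}{1176} = - \frac{442}{1065} - \frac{1}{196} = - \frac{87697}{208740} \approx -0.42013$)
$k{\left(w,56 \right)} - q = \left(-40 + 56\right) - - \frac{87697}{208740} = 16 + \frac{87697}{208740} = \frac{3427537}{208740}$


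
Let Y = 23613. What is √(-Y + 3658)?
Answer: I*√19955 ≈ 141.26*I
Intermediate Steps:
√(-Y + 3658) = √(-1*23613 + 3658) = √(-23613 + 3658) = √(-19955) = I*√19955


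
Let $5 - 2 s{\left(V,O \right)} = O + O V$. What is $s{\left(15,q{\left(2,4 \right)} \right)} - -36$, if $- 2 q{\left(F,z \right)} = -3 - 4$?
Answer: $\frac{21}{2} \approx 10.5$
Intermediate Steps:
$q{\left(F,z \right)} = \frac{7}{2}$ ($q{\left(F,z \right)} = - \frac{-3 - 4}{2} = \left(- \frac{1}{2}\right) \left(-7\right) = \frac{7}{2}$)
$s{\left(V,O \right)} = \frac{5}{2} - \frac{O}{2} - \frac{O V}{2}$ ($s{\left(V,O \right)} = \frac{5}{2} - \frac{O + O V}{2} = \frac{5}{2} - \left(\frac{O}{2} + \frac{O V}{2}\right) = \frac{5}{2} - \frac{O}{2} - \frac{O V}{2}$)
$s{\left(15,q{\left(2,4 \right)} \right)} - -36 = \left(\frac{5}{2} - \frac{7}{4} - \frac{7}{4} \cdot 15\right) - -36 = \left(\frac{5}{2} - \frac{7}{4} - \frac{105}{4}\right) + 36 = - \frac{51}{2} + 36 = \frac{21}{2}$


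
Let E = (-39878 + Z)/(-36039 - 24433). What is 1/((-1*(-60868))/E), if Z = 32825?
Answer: 7053/3680809696 ≈ 1.9162e-6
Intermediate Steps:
E = 7053/60472 (E = (-39878 + 32825)/(-36039 - 24433) = -7053/(-60472) = -7053*(-1/60472) = 7053/60472 ≈ 0.11663)
1/((-1*(-60868))/E) = 1/((-1*(-60868))/(7053/60472)) = 1/(60868*(60472/7053)) = 1/(3680809696/7053) = 7053/3680809696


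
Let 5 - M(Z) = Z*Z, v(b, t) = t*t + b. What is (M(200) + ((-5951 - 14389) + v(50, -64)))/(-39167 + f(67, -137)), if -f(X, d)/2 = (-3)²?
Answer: 56189/39185 ≈ 1.4339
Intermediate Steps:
f(X, d) = -18 (f(X, d) = -2*(-3)² = -2*9 = -18)
v(b, t) = b + t² (v(b, t) = t² + b = b + t²)
M(Z) = 5 - Z² (M(Z) = 5 - Z*Z = 5 - Z²)
(M(200) + ((-5951 - 14389) + v(50, -64)))/(-39167 + f(67, -137)) = ((5 - 1*200²) + ((-5951 - 14389) + (50 + (-64)²)))/(-39167 - 18) = ((5 - 1*40000) + (-20340 + (50 + 4096)))/(-39185) = ((5 - 40000) + (-20340 + 4146))*(-1/39185) = (-39995 - 16194)*(-1/39185) = -56189*(-1/39185) = 56189/39185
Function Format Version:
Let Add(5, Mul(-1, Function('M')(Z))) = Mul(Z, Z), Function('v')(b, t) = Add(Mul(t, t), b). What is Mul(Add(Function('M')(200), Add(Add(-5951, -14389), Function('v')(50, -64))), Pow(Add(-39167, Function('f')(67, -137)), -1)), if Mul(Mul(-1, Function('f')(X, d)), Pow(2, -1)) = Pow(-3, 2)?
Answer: Rational(56189, 39185) ≈ 1.4339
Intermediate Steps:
Function('f')(X, d) = -18 (Function('f')(X, d) = Mul(-2, Pow(-3, 2)) = Mul(-2, 9) = -18)
Function('v')(b, t) = Add(b, Pow(t, 2)) (Function('v')(b, t) = Add(Pow(t, 2), b) = Add(b, Pow(t, 2)))
Function('M')(Z) = Add(5, Mul(-1, Pow(Z, 2))) (Function('M')(Z) = Add(5, Mul(-1, Mul(Z, Z))) = Add(5, Mul(-1, Pow(Z, 2))))
Mul(Add(Function('M')(200), Add(Add(-5951, -14389), Function('v')(50, -64))), Pow(Add(-39167, Function('f')(67, -137)), -1)) = Mul(Add(Add(5, Mul(-1, Pow(200, 2))), Add(Add(-5951, -14389), Add(50, Pow(-64, 2)))), Pow(Add(-39167, -18), -1)) = Mul(Add(Add(5, Mul(-1, 40000)), Add(-20340, Add(50, 4096))), Pow(-39185, -1)) = Mul(Add(Add(5, -40000), Add(-20340, 4146)), Rational(-1, 39185)) = Mul(Add(-39995, -16194), Rational(-1, 39185)) = Mul(-56189, Rational(-1, 39185)) = Rational(56189, 39185)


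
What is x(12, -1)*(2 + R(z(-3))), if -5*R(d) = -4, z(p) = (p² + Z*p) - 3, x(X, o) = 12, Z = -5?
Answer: 168/5 ≈ 33.600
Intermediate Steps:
z(p) = -3 + p² - 5*p (z(p) = (p² - 5*p) - 3 = -3 + p² - 5*p)
R(d) = ⅘ (R(d) = -⅕*(-4) = ⅘)
x(12, -1)*(2 + R(z(-3))) = 12*(2 + ⅘) = 12*(14/5) = 168/5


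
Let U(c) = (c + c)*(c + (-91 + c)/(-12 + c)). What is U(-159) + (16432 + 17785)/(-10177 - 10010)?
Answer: 19214238163/383553 ≈ 50095.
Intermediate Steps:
U(c) = 2*c*(c + (-91 + c)/(-12 + c)) (U(c) = (2*c)*(c + (-91 + c)/(-12 + c)) = 2*c*(c + (-91 + c)/(-12 + c)))
U(-159) + (16432 + 17785)/(-10177 - 10010) = 2*(-159)*(-91 + (-159)**2 - 11*(-159))/(-12 - 159) + (16432 + 17785)/(-10177 - 10010) = 2*(-159)*(-91 + 25281 + 1749)/(-171) + 34217/(-20187) = 2*(-159)*(-1/171)*26939 + 34217*(-1/20187) = 2855534/57 - 34217/20187 = 19214238163/383553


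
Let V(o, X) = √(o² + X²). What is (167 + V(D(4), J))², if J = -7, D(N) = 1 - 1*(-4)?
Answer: (167 + √74)² ≈ 30836.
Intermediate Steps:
D(N) = 5 (D(N) = 1 + 4 = 5)
V(o, X) = √(X² + o²)
(167 + V(D(4), J))² = (167 + √((-7)² + 5²))² = (167 + √(49 + 25))² = (167 + √74)²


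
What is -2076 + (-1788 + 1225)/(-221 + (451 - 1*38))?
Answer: -399155/192 ≈ -2078.9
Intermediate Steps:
-2076 + (-1788 + 1225)/(-221 + (451 - 1*38)) = -2076 - 563/(-221 + (451 - 38)) = -2076 - 563/(-221 + 413) = -2076 - 563/192 = -399155/192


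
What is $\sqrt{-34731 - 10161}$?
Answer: $6 i \sqrt{1247} \approx 211.88 i$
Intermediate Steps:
$\sqrt{-34731 - 10161} = \sqrt{-44892} = 6 i \sqrt{1247}$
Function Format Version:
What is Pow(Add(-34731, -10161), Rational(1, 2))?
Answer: Mul(6, I, Pow(1247, Rational(1, 2))) ≈ Mul(211.88, I)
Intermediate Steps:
Pow(Add(-34731, -10161), Rational(1, 2)) = Pow(-44892, Rational(1, 2)) = Mul(6, I, Pow(1247, Rational(1, 2)))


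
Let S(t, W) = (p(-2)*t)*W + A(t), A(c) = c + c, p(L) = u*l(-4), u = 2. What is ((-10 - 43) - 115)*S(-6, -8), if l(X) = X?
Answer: 66528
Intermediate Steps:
p(L) = -8 (p(L) = 2*(-4) = -8)
A(c) = 2*c
S(t, W) = 2*t - 8*W*t (S(t, W) = (-8*t)*W + 2*t = -8*W*t + 2*t = 2*t - 8*W*t)
((-10 - 43) - 115)*S(-6, -8) = ((-10 - 43) - 115)*(2*(-6)*(1 - 4*(-8))) = (-53 - 115)*(2*(-6)*(1 + 32)) = -336*(-6)*33 = -168*(-396) = 66528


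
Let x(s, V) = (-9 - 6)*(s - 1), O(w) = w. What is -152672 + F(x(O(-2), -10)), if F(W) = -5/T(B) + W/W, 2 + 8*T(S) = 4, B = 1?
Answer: -152691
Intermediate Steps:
T(S) = 1/4 (T(S) = -1/4 + (1/8)*4 = -1/4 + 1/2 = 1/4)
x(s, V) = 15 - 15*s (x(s, V) = -15*(-1 + s) = 15 - 15*s)
F(W) = -19 (F(W) = -5/1/4 + W/W = -5*4 + 1 = -20 + 1 = -19)
-152672 + F(x(O(-2), -10)) = -152672 - 19 = -152691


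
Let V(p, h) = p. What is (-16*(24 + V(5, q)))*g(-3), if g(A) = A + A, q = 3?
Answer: 2784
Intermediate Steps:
g(A) = 2*A
(-16*(24 + V(5, q)))*g(-3) = (-16*(24 + 5))*(2*(-3)) = -16*29*(-6) = -464*(-6) = 2784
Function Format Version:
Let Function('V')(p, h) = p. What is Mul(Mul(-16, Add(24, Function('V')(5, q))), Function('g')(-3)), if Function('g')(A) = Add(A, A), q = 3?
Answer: 2784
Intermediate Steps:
Function('g')(A) = Mul(2, A)
Mul(Mul(-16, Add(24, Function('V')(5, q))), Function('g')(-3)) = Mul(Mul(-16, Add(24, 5)), Mul(2, -3)) = Mul(Mul(-16, 29), -6) = Mul(-464, -6) = 2784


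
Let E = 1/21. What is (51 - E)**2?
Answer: 1144900/441 ≈ 2596.1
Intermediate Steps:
E = 1/21 ≈ 0.047619
(51 - E)**2 = (51 - 1*1/21)**2 = (51 - 1/21)**2 = (1070/21)**2 = 1144900/441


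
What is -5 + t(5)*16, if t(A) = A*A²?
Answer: 1995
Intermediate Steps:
t(A) = A³
-5 + t(5)*16 = -5 + 5³*16 = -5 + 125*16 = -5 + 2000 = 1995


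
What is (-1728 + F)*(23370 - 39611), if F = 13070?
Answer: -184205422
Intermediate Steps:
(-1728 + F)*(23370 - 39611) = (-1728 + 13070)*(23370 - 39611) = 11342*(-16241) = -184205422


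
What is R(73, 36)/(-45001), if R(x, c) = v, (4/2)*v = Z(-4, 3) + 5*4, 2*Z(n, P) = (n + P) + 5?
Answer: -1/4091 ≈ -0.00024444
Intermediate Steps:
Z(n, P) = 5/2 + P/2 + n/2 (Z(n, P) = ((n + P) + 5)/2 = ((P + n) + 5)/2 = (5 + P + n)/2 = 5/2 + P/2 + n/2)
v = 11 (v = ((5/2 + (1/2)*3 + (1/2)*(-4)) + 5*4)/2 = ((5/2 + 3/2 - 2) + 20)/2 = (2 + 20)/2 = (1/2)*22 = 11)
R(x, c) = 11
R(73, 36)/(-45001) = 11/(-45001) = 11*(-1/45001) = -1/4091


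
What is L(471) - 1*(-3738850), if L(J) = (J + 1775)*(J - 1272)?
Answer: 1939804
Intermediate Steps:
L(J) = (-1272 + J)*(1775 + J) (L(J) = (1775 + J)*(-1272 + J) = (-1272 + J)*(1775 + J))
L(471) - 1*(-3738850) = (-2257800 + 471² + 503*471) - 1*(-3738850) = (-2257800 + 221841 + 236913) + 3738850 = -1799046 + 3738850 = 1939804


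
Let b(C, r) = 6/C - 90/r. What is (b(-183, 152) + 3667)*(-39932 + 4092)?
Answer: -152295942400/1159 ≈ -1.3140e+8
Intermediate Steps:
b(C, r) = -90/r + 6/C
(b(-183, 152) + 3667)*(-39932 + 4092) = ((-90/152 + 6/(-183)) + 3667)*(-39932 + 4092) = ((-90*1/152 + 6*(-1/183)) + 3667)*(-35840) = ((-45/76 - 2/61) + 3667)*(-35840) = (-2897/4636 + 3667)*(-35840) = (16997315/4636)*(-35840) = -152295942400/1159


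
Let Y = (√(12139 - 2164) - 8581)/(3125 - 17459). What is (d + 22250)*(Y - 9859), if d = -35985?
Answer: 1940897313875/14334 + 68675*√399/14334 ≈ 1.3541e+8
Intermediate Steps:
Y = 8581/14334 - 5*√399/14334 (Y = (√9975 - 8581)/(-14334) = (5*√399 - 8581)*(-1/14334) = (-8581 + 5*√399)*(-1/14334) = 8581/14334 - 5*√399/14334 ≈ 0.59168)
(d + 22250)*(Y - 9859) = (-35985 + 22250)*((8581/14334 - 5*√399/14334) - 9859) = -13735*(-141310325/14334 - 5*√399/14334) = 1940897313875/14334 + 68675*√399/14334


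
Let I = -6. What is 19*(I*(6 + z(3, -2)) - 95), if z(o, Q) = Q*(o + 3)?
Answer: -1121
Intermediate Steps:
z(o, Q) = Q*(3 + o)
19*(I*(6 + z(3, -2)) - 95) = 19*(-6*(6 - 2*(3 + 3)) - 95) = 19*(-6*(6 - 2*6) - 95) = 19*(-6*(6 - 12) - 95) = 19*(-6*(-6) - 95) = 19*(36 - 95) = 19*(-59) = -1121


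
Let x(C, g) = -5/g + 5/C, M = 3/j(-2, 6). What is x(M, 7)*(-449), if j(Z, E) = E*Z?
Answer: 65105/7 ≈ 9300.7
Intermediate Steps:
M = -1/4 (M = 3/((6*(-2))) = 3/(-12) = 3*(-1/12) = -1/4 ≈ -0.25000)
x(M, 7)*(-449) = (-5/7 + 5/(-1/4))*(-449) = (-5*1/7 + 5*(-4))*(-449) = (-5/7 - 20)*(-449) = -145/7*(-449) = 65105/7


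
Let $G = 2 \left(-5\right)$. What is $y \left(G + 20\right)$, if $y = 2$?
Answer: $20$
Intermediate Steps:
$G = -10$
$y \left(G + 20\right) = 2 \left(-10 + 20\right) = 2 \cdot 10 = 20$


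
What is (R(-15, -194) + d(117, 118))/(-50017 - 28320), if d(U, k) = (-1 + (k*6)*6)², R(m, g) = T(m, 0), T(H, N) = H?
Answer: -18036994/78337 ≈ -230.25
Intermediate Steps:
R(m, g) = m
d(U, k) = (-1 + 36*k)² (d(U, k) = (-1 + (6*k)*6)² = (-1 + 36*k)²)
(R(-15, -194) + d(117, 118))/(-50017 - 28320) = (-15 + (-1 + 36*118)²)/(-50017 - 28320) = (-15 + (-1 + 4248)²)/(-78337) = (-15 + 4247²)*(-1/78337) = (-15 + 18037009)*(-1/78337) = 18036994*(-1/78337) = -18036994/78337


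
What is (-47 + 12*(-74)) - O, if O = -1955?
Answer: 1020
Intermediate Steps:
(-47 + 12*(-74)) - O = (-47 + 12*(-74)) - 1*(-1955) = (-47 - 888) + 1955 = -935 + 1955 = 1020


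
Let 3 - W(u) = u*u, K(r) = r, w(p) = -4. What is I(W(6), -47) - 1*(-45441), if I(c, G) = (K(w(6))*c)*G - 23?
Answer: 39214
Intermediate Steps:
W(u) = 3 - u**2 (W(u) = 3 - u*u = 3 - u**2)
I(c, G) = -23 - 4*G*c (I(c, G) = (-4*c)*G - 23 = -4*G*c - 23 = -23 - 4*G*c)
I(W(6), -47) - 1*(-45441) = (-23 - 4*(-47)*(3 - 1*6**2)) - 1*(-45441) = (-23 - 4*(-47)*(3 - 1*36)) + 45441 = (-23 - 4*(-47)*(3 - 36)) + 45441 = (-23 - 4*(-47)*(-33)) + 45441 = (-23 - 6204) + 45441 = -6227 + 45441 = 39214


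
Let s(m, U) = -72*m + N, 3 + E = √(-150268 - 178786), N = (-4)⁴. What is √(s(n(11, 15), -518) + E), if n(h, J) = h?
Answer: √(-539 + I*√329054) ≈ 11.138 + 25.75*I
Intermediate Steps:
N = 256
E = -3 + I*√329054 (E = -3 + √(-150268 - 178786) = -3 + √(-329054) = -3 + I*√329054 ≈ -3.0 + 573.63*I)
s(m, U) = 256 - 72*m (s(m, U) = -72*m + 256 = 256 - 72*m)
√(s(n(11, 15), -518) + E) = √((256 - 72*11) + (-3 + I*√329054)) = √((256 - 792) + (-3 + I*√329054)) = √(-536 + (-3 + I*√329054)) = √(-539 + I*√329054)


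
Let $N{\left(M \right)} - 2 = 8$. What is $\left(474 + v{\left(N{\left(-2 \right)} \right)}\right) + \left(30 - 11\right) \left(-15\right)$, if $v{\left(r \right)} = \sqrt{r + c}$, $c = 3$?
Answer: $189 + \sqrt{13} \approx 192.61$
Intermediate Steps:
$N{\left(M \right)} = 10$ ($N{\left(M \right)} = 2 + 8 = 10$)
$v{\left(r \right)} = \sqrt{3 + r}$ ($v{\left(r \right)} = \sqrt{r + 3} = \sqrt{3 + r}$)
$\left(474 + v{\left(N{\left(-2 \right)} \right)}\right) + \left(30 - 11\right) \left(-15\right) = \left(474 + \sqrt{3 + 10}\right) + \left(30 - 11\right) \left(-15\right) = \left(474 + \sqrt{13}\right) + 19 \left(-15\right) = \left(474 + \sqrt{13}\right) - 285 = 189 + \sqrt{13}$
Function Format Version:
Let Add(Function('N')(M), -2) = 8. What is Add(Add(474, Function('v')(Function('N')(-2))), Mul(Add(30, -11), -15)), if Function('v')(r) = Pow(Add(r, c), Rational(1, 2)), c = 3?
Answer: Add(189, Pow(13, Rational(1, 2))) ≈ 192.61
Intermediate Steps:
Function('N')(M) = 10 (Function('N')(M) = Add(2, 8) = 10)
Function('v')(r) = Pow(Add(3, r), Rational(1, 2)) (Function('v')(r) = Pow(Add(r, 3), Rational(1, 2)) = Pow(Add(3, r), Rational(1, 2)))
Add(Add(474, Function('v')(Function('N')(-2))), Mul(Add(30, -11), -15)) = Add(Add(474, Pow(Add(3, 10), Rational(1, 2))), Mul(Add(30, -11), -15)) = Add(Add(474, Pow(13, Rational(1, 2))), Mul(19, -15)) = Add(Add(474, Pow(13, Rational(1, 2))), -285) = Add(189, Pow(13, Rational(1, 2)))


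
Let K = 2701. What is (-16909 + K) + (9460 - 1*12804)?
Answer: -17552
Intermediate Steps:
(-16909 + K) + (9460 - 1*12804) = (-16909 + 2701) + (9460 - 1*12804) = -14208 + (9460 - 12804) = -14208 - 3344 = -17552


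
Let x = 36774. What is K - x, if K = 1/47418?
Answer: -1743749531/47418 ≈ -36774.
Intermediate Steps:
K = 1/47418 ≈ 2.1089e-5
K - x = 1/47418 - 1*36774 = 1/47418 - 36774 = -1743749531/47418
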